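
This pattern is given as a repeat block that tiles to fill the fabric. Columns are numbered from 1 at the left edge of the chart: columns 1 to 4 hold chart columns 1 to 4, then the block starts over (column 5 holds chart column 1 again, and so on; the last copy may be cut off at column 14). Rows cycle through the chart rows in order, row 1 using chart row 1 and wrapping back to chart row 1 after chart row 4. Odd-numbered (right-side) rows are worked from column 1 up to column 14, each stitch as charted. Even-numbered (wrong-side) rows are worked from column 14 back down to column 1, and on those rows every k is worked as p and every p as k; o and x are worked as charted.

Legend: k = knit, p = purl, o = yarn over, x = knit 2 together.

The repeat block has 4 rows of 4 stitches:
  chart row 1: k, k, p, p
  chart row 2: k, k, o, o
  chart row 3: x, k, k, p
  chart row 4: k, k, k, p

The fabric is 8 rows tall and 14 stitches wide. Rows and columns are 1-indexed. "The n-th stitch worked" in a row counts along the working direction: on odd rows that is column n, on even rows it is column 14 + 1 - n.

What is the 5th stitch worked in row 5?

Result:
k

Derivation:
Row 5: (5-1) mod 4 = 0, so use chart row 1. Odd row -> RS.
Chart row 1 tiled across columns 1-14: k k p p k k p p k k p p k k
Right side: take the tiled row as-is (worked left to right from column 1).
The 5th stitch worked is k.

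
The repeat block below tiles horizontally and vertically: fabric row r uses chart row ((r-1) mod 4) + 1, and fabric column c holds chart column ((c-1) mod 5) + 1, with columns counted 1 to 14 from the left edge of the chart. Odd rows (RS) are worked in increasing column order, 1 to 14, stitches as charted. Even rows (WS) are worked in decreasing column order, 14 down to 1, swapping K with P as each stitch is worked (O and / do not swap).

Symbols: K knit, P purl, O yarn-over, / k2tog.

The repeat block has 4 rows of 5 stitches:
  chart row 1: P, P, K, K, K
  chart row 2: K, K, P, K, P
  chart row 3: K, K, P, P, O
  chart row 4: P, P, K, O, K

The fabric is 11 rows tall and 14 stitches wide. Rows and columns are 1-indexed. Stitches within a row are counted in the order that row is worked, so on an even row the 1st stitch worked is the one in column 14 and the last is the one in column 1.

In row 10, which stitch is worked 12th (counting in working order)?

For row 10: chart row = ((10-1) mod 4) + 1 = 2; this is a WS (even) row.
Chart row 2 tiled across columns 1-14: K K P K P K K P K P K K P K
Wrong side: read the tiled row from column 14 down to 1 and exchange K with P (leave O, /).
Row 10 as worked: P K P P K P K P P K P K P P
Stitch 12 in working order -> K

Result:
K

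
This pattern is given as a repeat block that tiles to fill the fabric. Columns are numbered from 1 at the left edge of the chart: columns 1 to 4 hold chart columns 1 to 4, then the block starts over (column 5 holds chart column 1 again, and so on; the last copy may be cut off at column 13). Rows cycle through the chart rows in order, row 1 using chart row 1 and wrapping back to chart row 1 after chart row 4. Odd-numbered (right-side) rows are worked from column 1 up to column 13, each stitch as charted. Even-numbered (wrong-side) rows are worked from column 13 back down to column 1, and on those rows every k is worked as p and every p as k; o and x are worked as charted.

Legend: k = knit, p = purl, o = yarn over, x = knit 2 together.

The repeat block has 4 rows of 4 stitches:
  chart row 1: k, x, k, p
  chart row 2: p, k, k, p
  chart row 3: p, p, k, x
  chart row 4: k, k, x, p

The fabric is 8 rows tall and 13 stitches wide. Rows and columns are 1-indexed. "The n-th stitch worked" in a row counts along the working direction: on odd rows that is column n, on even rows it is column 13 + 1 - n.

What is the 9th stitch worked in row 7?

Row 7 uses chart row ((7-1) mod 4)+1 = 3. Row 7 is odd, so RS.
Chart row 3 tiled across columns 1-13: p p k x p p k x p p k x p
RS: work column 1 to column 13, symbols as charted — the tiled row is the row as worked.
Counting 9 along the worked row gives p.

Result:
p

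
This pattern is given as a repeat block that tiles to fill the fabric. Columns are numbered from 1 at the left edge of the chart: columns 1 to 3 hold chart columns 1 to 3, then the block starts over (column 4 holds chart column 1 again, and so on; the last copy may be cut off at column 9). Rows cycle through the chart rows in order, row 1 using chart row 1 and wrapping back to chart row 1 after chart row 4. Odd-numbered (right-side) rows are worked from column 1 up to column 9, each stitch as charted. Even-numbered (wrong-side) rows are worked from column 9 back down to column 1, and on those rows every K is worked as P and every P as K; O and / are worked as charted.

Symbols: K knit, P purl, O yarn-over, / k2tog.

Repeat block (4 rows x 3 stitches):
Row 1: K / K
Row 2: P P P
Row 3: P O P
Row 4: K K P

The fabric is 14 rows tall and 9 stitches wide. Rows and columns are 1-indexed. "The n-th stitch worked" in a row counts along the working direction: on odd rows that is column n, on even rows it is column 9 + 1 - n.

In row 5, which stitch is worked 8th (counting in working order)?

== STITCH ==
/

Derivation:
For row 5: chart row = ((5-1) mod 4) + 1 = 1; this is a RS (odd) row.
Chart row 1 tiled across columns 1-9: K / K K / K K / K
RS row: no reversal, no swap; stitch n worked = column n.
The 8th stitch worked is /.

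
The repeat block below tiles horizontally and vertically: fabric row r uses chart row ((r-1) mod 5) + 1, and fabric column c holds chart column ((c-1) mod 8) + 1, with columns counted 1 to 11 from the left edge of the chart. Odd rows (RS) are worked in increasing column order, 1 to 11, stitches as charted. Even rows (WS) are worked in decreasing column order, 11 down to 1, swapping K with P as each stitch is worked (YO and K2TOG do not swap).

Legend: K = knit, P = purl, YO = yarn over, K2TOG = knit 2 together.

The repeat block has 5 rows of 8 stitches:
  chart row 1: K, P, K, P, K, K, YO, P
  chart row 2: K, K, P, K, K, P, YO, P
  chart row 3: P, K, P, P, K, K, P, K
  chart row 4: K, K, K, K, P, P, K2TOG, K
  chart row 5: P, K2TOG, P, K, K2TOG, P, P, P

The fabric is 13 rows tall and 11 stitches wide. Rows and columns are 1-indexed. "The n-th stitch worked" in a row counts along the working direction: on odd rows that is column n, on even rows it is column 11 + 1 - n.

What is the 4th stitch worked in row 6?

Row 6: (6-1) mod 5 = 0, so use chart row 1. Even row -> WS.
Chart row 1 tiled across columns 1-11: K P K P K K YO P K P K
Wrong side: read the tiled row from column 11 down to 1 and exchange K with P (leave YO, K2TOG).
Row 6 as worked: P K P K YO P P K P K P
Stitch 4 in working order -> K

== STITCH ==
K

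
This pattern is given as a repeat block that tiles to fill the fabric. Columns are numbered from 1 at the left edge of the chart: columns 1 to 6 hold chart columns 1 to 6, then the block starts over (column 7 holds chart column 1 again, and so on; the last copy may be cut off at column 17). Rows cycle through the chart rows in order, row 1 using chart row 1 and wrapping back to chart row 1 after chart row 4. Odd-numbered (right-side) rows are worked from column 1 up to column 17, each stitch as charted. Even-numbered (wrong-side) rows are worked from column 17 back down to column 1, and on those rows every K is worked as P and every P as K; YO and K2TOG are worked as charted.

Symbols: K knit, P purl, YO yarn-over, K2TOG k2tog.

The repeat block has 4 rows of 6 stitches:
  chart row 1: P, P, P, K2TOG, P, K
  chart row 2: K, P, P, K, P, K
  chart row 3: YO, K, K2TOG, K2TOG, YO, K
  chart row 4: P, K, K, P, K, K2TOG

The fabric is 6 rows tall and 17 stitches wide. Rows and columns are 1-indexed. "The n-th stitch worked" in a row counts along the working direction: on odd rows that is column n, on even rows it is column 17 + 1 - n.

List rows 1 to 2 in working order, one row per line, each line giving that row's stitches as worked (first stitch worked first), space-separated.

== ROWS AS WORKED ==
P P P K2TOG P K P P P K2TOG P K P P P K2TOG P
K P K K P P K P K K P P K P K K P

Derivation:
Row 1: chart row 1, RS - tile across columns 1-17 and work as-is.
Row 2: chart row 2, WS - tiled (columns 1-17): K P P K P K K P P K P K K P P K P; work from column 17 back to 1 with K<->P swapped.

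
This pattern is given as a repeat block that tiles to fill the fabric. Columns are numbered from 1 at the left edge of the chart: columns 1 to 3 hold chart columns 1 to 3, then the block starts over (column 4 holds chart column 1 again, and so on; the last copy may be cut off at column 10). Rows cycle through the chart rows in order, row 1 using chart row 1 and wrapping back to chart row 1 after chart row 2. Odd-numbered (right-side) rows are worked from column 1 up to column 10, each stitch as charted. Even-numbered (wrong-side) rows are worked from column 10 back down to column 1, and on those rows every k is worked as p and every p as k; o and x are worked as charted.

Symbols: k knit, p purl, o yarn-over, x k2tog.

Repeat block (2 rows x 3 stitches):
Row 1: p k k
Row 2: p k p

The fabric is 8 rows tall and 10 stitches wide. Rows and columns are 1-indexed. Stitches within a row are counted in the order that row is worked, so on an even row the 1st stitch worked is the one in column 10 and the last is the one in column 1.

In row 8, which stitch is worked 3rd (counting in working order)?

Row 8 uses chart row ((8-1) mod 2)+1 = 2. Row 8 is even, so WS.
Chart row 2 tiled across columns 1-10: p k p p k p p k p p
WS row: flip the tiled sequence (start at column 10) and apply k<->p; o and x stay.
Row 8 as worked: k k p k k p k k p k
The 3rd stitch worked is p.

Stitch:
p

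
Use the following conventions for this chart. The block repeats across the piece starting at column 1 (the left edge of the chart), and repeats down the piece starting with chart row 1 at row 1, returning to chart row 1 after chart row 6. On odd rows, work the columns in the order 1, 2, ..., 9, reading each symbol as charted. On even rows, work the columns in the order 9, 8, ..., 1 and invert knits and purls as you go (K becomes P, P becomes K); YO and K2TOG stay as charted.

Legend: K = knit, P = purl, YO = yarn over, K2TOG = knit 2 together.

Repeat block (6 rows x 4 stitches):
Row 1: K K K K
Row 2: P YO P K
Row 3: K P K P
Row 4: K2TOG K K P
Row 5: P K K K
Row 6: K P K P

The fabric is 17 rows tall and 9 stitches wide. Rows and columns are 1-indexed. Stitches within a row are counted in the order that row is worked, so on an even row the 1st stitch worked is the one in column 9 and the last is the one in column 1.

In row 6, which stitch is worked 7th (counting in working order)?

Stitch:
P

Derivation:
Row 6: (6-1) mod 6 = 5, so use chart row 6. Even row -> WS.
Chart row 6 tiled across columns 1-9: K P K P K P K P K
WS row: flip the tiled sequence (start at column 9) and apply K<->P; YO and K2TOG stay.
Row 6 as worked: P K P K P K P K P
The 7th stitch worked is P.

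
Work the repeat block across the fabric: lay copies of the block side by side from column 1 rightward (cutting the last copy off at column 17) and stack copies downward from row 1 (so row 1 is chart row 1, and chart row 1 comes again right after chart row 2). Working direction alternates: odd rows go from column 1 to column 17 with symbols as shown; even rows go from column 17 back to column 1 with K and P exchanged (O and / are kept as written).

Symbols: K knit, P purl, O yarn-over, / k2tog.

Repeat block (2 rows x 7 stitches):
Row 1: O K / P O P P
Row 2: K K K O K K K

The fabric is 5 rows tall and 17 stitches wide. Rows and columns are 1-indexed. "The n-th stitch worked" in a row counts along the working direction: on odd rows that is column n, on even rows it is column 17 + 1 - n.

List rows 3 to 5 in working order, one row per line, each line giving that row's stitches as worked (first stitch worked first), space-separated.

Rows as worked:
O K / P O P P O K / P O P P O K /
P P P P P P O P P P P P P O P P P
O K / P O P P O K / P O P P O K /

Derivation:
Row 3: chart row 1, RS - tile across columns 1-17 and work as-is.
Row 4: chart row 2, WS - tiled (columns 1-17): K K K O K K K K K K O K K K K K K; work from column 17 back to 1 with K<->P swapped.
Row 5: chart row 1, RS - tile across columns 1-17 and work as-is.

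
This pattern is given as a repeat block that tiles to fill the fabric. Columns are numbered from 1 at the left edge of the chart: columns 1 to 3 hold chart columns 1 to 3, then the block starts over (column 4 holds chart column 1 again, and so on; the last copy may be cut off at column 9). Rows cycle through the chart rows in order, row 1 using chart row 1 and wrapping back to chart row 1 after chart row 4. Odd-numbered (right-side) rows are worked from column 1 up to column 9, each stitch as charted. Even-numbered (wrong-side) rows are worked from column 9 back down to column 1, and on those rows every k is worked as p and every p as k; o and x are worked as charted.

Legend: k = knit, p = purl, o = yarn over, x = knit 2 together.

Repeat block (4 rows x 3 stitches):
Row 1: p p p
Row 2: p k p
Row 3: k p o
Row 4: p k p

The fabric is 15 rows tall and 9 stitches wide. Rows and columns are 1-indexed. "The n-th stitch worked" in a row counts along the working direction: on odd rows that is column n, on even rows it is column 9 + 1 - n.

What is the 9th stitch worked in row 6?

Result:
k

Derivation:
Row 6: (6-1) mod 4 = 1, so use chart row 2. Even row -> WS.
Chart row 2 tiled across columns 1-9: p k p p k p p k p
WS row: flip the tiled sequence (start at column 9) and apply k<->p; o and x stay.
Row 6 as worked: k p k k p k k p k
The 9th stitch worked is k.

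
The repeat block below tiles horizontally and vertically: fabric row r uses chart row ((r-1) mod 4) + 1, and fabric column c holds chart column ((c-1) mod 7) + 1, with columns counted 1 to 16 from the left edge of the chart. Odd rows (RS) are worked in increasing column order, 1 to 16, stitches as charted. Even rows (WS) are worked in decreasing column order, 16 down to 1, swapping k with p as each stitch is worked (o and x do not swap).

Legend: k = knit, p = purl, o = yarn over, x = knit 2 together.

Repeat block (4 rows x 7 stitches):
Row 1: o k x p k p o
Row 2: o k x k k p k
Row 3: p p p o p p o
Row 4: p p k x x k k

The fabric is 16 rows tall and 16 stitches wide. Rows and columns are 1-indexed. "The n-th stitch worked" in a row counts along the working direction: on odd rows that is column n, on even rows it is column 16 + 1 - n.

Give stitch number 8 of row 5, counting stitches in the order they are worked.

Row 5: (5-1) mod 4 = 0, so use chart row 1. Odd row -> RS.
Chart row 1 tiled across columns 1-16: o k x p k p o o k x p k p o o k
RS row: no reversal, no swap; stitch n worked = column n.
Stitch 8 in working order -> o

== STITCH ==
o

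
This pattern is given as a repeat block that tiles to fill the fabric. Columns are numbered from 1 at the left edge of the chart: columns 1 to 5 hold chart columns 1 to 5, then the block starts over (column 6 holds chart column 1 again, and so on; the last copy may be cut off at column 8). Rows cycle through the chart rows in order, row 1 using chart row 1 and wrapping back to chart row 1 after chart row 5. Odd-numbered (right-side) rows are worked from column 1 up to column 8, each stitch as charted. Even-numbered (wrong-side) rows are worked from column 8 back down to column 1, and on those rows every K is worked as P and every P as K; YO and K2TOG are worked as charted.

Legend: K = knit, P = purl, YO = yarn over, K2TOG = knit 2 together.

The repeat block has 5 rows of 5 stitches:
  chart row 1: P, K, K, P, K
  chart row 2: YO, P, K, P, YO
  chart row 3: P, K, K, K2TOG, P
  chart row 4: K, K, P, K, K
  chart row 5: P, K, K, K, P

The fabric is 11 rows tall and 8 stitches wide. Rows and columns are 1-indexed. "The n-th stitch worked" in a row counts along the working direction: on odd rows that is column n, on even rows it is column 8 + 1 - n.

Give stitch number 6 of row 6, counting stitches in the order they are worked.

Row 6: (6-1) mod 5 = 0, so use chart row 1. Even row -> WS.
Chart row 1 tiled across columns 1-8: P K K P K P K K
WS: work from column 8 back to column 1 (reverse the tiled row), swapping K<->P (YO and K2TOG unchanged).
Row 6 as worked: P P K P K P P K
Stitch 6 in working order -> P

Result:
P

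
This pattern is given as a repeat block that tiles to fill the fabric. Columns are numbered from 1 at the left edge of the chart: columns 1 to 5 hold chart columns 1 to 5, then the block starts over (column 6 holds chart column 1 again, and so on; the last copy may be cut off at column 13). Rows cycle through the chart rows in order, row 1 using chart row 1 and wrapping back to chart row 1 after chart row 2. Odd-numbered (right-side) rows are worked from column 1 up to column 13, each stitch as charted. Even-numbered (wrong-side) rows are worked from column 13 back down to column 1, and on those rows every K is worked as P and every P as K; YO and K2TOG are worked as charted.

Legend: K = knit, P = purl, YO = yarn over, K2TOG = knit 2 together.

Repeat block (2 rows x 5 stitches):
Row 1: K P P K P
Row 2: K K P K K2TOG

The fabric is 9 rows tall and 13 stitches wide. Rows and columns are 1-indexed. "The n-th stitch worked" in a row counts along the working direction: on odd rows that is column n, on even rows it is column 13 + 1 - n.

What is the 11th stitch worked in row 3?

Row 3 uses chart row ((3-1) mod 2)+1 = 1. Row 3 is odd, so RS.
Chart row 1 tiled across columns 1-13: K P P K P K P P K P K P P
RS row: no reversal, no swap; stitch n worked = column n.
Stitch 11 in working order -> K

Stitch:
K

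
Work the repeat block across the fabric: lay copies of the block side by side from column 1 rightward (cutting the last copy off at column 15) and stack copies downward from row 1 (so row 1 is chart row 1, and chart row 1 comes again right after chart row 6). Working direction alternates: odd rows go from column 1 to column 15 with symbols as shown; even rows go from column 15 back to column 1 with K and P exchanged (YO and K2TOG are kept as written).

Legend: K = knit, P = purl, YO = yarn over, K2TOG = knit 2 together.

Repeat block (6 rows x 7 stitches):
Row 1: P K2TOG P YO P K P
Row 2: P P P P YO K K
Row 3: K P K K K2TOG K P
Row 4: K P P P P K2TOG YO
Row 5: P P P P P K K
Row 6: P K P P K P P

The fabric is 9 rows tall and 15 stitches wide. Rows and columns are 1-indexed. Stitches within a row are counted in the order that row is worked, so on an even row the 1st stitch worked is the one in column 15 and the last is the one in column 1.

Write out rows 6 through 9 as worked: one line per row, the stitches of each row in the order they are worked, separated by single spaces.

Row 6: chart row 6, WS - tiled (columns 1-15): P K P P K P P P K P P K P P P; work from column 15 back to 1 with K<->P swapped.
Row 7: chart row 1, RS - tile across columns 1-15 and work as-is.
Row 8: chart row 2, WS - tiled (columns 1-15): P P P P YO K K P P P P YO K K P; work from column 15 back to 1 with K<->P swapped.
Row 9: chart row 3, RS - tile across columns 1-15 and work as-is.

Rows as worked:
K K K P K K P K K K P K K P K
P K2TOG P YO P K P P K2TOG P YO P K P P
K P P YO K K K K P P YO K K K K
K P K K K2TOG K P K P K K K2TOG K P K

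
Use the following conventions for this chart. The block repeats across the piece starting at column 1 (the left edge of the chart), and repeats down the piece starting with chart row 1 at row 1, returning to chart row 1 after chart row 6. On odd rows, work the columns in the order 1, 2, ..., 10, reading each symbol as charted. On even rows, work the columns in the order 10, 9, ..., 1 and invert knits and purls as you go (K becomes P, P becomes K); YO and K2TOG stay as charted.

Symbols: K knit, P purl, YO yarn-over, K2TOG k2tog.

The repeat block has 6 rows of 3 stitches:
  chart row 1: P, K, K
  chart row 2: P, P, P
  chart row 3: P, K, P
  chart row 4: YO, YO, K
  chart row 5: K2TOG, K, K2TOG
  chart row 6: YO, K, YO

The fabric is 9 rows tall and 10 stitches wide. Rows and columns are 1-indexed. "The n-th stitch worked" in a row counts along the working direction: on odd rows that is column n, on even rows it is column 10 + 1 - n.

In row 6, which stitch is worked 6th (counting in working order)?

Row 6: (6-1) mod 6 = 5, so use chart row 6. Even row -> WS.
Chart row 6 tiled across columns 1-10: YO K YO YO K YO YO K YO YO
Wrong side: read the tiled row from column 10 down to 1 and exchange K with P (leave YO, K2TOG).
Row 6 as worked: YO YO P YO YO P YO YO P YO
Stitch 6 in working order -> P

Result:
P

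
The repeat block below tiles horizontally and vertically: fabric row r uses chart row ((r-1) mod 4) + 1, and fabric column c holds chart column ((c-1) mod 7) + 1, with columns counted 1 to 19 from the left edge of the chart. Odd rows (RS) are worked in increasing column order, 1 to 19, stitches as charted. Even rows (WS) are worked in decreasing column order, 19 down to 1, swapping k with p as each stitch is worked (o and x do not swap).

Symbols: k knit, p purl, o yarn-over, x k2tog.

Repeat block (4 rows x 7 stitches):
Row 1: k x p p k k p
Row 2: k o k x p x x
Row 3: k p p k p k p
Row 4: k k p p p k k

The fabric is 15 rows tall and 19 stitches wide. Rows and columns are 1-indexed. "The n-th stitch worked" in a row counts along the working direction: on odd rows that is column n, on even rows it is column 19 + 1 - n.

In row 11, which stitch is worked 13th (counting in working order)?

Row 11: (11-1) mod 4 = 2, so use chart row 3. Odd row -> RS.
Chart row 3 tiled across columns 1-19: k p p k p k p k p p k p k p k p p k p
RS: work column 1 to column 19, symbols as charted — the tiled row is the row as worked.
The 13th stitch worked is k.

Result:
k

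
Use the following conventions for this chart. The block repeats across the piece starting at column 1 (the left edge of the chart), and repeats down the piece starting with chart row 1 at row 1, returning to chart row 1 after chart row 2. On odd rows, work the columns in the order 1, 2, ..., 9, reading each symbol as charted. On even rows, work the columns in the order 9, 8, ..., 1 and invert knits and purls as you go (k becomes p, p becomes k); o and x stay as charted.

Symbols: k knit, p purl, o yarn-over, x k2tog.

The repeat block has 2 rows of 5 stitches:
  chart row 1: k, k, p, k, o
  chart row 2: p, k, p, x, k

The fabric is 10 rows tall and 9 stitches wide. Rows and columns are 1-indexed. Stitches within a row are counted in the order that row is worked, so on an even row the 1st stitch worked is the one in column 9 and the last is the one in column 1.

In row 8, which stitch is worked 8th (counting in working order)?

== STITCH ==
p

Derivation:
Row 8: (8-1) mod 2 = 1, so use chart row 2. Even row -> WS.
Chart row 2 tiled across columns 1-9: p k p x k p k p x
WS row: flip the tiled sequence (start at column 9) and apply k<->p; o and x stay.
Row 8 as worked: x k p k p x k p k
The 8th stitch worked is p.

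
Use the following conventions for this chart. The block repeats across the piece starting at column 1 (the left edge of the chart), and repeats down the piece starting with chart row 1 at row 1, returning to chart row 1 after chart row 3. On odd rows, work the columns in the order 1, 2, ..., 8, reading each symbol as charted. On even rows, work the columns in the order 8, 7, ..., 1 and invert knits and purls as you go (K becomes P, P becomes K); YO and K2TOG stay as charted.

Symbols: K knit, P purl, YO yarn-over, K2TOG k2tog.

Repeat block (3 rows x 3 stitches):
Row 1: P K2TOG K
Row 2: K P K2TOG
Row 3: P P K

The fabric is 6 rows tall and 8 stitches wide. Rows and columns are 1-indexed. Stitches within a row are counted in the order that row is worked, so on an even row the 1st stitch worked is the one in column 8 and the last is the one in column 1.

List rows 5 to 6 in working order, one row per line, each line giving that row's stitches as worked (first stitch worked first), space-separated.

Row 5: chart row 2, RS - tile across columns 1-8 and work as-is.
Row 6: chart row 3, WS - tiled (columns 1-8): P P K P P K P P; work from column 8 back to 1 with K<->P swapped.

== ROWS AS WORKED ==
K P K2TOG K P K2TOG K P
K K P K K P K K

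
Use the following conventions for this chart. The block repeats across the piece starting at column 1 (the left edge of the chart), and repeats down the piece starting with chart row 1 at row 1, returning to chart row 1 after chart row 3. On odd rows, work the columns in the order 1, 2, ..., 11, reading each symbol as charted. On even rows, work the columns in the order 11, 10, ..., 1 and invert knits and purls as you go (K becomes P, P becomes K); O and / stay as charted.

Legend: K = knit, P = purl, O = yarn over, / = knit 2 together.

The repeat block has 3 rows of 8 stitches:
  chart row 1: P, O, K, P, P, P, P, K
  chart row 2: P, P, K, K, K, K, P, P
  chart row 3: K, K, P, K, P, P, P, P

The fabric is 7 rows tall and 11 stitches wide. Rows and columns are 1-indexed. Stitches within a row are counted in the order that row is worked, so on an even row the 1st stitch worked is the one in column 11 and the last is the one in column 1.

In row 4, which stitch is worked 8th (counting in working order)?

Result:
K

Derivation:
Row 4 uses chart row ((4-1) mod 3)+1 = 1. Row 4 is even, so WS.
Chart row 1 tiled across columns 1-11: P O K P P P P K P O K
Wrong side: read the tiled row from column 11 down to 1 and exchange K with P (leave O, /).
Row 4 as worked: P O K P K K K K P O K
Stitch 8 in working order -> K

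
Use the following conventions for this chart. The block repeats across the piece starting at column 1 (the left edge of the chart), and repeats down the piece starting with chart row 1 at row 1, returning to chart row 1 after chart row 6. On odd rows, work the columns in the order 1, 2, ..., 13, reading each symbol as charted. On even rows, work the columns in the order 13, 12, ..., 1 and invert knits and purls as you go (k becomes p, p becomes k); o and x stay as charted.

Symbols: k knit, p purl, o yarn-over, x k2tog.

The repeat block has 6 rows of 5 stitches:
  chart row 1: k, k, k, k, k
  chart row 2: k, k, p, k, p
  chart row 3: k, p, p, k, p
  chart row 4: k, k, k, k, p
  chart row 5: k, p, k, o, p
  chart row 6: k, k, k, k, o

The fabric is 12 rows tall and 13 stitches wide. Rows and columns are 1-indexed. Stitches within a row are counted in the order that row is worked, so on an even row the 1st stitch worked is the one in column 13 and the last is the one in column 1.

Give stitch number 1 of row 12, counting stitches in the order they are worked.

== STITCH ==
p

Derivation:
Row 12 uses chart row ((12-1) mod 6)+1 = 6. Row 12 is even, so WS.
Chart row 6 tiled across columns 1-13: k k k k o k k k k o k k k
Wrong side: read the tiled row from column 13 down to 1 and exchange k with p (leave o, x).
Row 12 as worked: p p p o p p p p o p p p p
Stitch 1 in working order -> p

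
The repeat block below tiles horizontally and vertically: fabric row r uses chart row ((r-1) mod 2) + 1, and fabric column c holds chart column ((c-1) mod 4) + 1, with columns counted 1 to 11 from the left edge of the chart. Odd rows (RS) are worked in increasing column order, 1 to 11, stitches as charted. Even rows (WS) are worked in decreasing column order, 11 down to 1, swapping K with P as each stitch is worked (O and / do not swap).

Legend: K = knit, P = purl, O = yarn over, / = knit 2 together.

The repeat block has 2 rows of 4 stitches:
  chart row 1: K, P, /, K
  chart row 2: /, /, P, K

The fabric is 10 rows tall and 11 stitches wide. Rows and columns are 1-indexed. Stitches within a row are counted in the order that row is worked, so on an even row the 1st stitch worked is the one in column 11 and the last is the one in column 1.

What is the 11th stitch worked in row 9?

Result:
/

Derivation:
Row 9 uses chart row ((9-1) mod 2)+1 = 1. Row 9 is odd, so RS.
Chart row 1 tiled across columns 1-11: K P / K K P / K K P /
RS row: no reversal, no swap; stitch n worked = column n.
The 11th stitch worked is /.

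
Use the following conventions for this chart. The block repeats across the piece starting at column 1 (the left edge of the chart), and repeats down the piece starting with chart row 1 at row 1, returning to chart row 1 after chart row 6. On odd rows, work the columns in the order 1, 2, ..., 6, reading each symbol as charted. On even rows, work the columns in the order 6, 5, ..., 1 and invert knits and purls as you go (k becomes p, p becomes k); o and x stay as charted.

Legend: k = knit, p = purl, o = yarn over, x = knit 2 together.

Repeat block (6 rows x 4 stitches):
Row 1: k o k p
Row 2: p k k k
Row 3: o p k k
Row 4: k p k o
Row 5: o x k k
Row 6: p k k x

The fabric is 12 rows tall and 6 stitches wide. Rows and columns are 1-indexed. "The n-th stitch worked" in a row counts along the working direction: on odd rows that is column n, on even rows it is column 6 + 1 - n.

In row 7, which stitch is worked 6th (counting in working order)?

Stitch:
o

Derivation:
For row 7: chart row = ((7-1) mod 6) + 1 = 1; this is a RS (odd) row.
Chart row 1 tiled across columns 1-6: k o k p k o
RS: work column 1 to column 6, symbols as charted — the tiled row is the row as worked.
Counting 6 along the worked row gives o.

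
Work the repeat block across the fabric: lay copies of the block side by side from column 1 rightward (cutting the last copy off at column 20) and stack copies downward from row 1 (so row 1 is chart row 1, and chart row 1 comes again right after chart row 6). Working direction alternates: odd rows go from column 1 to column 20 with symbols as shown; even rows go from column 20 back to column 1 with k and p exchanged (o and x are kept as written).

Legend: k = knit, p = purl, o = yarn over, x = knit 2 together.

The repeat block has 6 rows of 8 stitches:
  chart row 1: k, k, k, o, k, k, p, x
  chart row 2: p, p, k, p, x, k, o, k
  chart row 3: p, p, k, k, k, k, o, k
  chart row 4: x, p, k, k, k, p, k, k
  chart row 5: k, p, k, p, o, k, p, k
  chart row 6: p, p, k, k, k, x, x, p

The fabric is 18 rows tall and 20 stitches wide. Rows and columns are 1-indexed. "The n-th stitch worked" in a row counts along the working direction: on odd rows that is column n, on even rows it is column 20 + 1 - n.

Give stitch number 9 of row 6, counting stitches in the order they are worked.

Result:
p

Derivation:
For row 6: chart row = ((6-1) mod 6) + 1 = 6; this is a WS (even) row.
Chart row 6 tiled across columns 1-20: p p k k k x x p p p k k k x x p p p k k
Wrong side: read the tiled row from column 20 down to 1 and exchange k with p (leave o, x).
Row 6 as worked: p p k k k x x p p p k k k x x p p p k k
Stitch 9 in working order -> p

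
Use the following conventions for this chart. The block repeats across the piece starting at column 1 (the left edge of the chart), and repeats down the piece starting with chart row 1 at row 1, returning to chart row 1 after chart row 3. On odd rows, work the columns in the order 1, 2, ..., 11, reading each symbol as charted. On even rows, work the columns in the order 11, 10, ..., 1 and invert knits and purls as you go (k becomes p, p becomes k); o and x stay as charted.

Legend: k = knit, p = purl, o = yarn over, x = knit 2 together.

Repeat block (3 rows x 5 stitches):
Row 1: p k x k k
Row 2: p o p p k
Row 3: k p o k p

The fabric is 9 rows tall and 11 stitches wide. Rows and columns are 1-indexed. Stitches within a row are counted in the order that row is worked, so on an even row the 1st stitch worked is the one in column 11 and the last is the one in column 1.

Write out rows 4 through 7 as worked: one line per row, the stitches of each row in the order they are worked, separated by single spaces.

== ROWS AS WORKED ==
k p p x p k p p x p k
p o p p k p o p p k p
p k p o k p k p o k p
p k x k k p k x k k p

Derivation:
Row 4: chart row 1, WS - tiled (columns 1-11): p k x k k p k x k k p; work from column 11 back to 1 with k<->p swapped.
Row 5: chart row 2, RS - tile across columns 1-11 and work as-is.
Row 6: chart row 3, WS - tiled (columns 1-11): k p o k p k p o k p k; work from column 11 back to 1 with k<->p swapped.
Row 7: chart row 1, RS - tile across columns 1-11 and work as-is.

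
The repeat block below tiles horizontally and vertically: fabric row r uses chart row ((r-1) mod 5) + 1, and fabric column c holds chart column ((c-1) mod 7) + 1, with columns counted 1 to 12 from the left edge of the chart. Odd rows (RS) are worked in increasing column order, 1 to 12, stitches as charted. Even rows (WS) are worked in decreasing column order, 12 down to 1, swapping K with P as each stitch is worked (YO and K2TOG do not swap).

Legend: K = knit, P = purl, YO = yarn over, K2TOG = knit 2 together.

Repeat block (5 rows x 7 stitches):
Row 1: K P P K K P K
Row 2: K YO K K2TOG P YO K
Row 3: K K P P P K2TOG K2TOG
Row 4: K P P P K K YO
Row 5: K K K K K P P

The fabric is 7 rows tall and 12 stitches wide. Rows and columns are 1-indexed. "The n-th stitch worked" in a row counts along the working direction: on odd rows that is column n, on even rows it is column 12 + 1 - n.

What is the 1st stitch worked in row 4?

For row 4: chart row = ((4-1) mod 5) + 1 = 4; this is a WS (even) row.
Chart row 4 tiled across columns 1-12: K P P P K K YO K P P P K
WS: work from column 12 back to column 1 (reverse the tiled row), swapping K<->P (YO and K2TOG unchanged).
Row 4 as worked: P K K K P YO P P K K K P
Counting 1 along the worked row gives P.

Stitch:
P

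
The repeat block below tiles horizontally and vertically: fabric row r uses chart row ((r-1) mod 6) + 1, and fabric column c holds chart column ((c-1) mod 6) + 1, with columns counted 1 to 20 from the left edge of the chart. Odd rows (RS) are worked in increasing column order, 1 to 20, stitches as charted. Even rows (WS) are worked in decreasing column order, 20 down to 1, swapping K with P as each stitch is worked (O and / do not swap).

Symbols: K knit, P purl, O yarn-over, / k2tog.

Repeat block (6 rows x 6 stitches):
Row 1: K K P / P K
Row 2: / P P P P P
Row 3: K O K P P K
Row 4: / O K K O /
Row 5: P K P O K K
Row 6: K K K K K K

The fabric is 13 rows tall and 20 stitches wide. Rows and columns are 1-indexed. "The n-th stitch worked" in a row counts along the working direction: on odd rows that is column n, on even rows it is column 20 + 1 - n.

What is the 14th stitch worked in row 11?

== STITCH ==
K

Derivation:
For row 11: chart row = ((11-1) mod 6) + 1 = 5; this is a RS (odd) row.
Chart row 5 tiled across columns 1-20: P K P O K K P K P O K K P K P O K K P K
RS row: no reversal, no swap; stitch n worked = column n.
Counting 14 along the worked row gives K.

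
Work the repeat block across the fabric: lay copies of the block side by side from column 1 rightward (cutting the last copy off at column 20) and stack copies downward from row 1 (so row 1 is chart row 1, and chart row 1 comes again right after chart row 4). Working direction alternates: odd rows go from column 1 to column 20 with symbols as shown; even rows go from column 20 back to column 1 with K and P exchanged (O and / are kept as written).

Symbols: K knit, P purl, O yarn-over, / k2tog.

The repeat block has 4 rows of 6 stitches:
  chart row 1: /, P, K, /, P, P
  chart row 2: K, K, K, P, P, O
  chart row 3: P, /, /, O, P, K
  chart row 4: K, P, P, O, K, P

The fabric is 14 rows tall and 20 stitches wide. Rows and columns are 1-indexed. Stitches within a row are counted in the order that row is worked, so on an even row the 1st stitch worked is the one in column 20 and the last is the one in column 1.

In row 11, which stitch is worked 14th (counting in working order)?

For row 11: chart row = ((11-1) mod 4) + 1 = 3; this is a RS (odd) row.
Chart row 3 tiled across columns 1-20: P / / O P K P / / O P K P / / O P K P /
RS: work column 1 to column 20, symbols as charted — the tiled row is the row as worked.
Counting 14 along the worked row gives /.

Stitch:
/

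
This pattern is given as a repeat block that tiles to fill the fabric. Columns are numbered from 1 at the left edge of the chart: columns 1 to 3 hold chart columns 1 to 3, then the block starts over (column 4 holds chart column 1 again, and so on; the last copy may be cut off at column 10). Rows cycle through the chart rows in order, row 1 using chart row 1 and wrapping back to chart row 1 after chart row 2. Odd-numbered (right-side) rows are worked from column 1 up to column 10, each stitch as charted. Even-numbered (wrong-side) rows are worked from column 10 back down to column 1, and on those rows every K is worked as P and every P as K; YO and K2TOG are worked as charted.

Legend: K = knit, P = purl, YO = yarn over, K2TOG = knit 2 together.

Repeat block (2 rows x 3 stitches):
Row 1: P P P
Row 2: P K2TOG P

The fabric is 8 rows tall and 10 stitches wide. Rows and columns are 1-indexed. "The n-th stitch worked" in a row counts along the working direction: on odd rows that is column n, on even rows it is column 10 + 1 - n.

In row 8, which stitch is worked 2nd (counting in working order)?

Row 8: (8-1) mod 2 = 1, so use chart row 2. Even row -> WS.
Chart row 2 tiled across columns 1-10: P K2TOG P P K2TOG P P K2TOG P P
WS row: flip the tiled sequence (start at column 10) and apply K<->P; YO and K2TOG stay.
Row 8 as worked: K K K2TOG K K K2TOG K K K2TOG K
Stitch 2 in working order -> K

Stitch:
K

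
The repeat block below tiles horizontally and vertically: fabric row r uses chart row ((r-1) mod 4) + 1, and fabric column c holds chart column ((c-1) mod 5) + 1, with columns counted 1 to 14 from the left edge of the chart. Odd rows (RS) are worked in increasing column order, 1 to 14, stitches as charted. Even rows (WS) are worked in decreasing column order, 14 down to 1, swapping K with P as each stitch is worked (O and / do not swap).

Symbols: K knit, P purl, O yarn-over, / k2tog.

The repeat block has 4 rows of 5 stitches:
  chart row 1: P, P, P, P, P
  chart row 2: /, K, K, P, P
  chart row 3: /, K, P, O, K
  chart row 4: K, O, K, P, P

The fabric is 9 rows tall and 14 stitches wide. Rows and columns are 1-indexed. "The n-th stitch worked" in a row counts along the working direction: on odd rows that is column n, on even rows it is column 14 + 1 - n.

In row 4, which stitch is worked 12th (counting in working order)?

Row 4: (4-1) mod 4 = 3, so use chart row 4. Even row -> WS.
Chart row 4 tiled across columns 1-14: K O K P P K O K P P K O K P
WS: work from column 14 back to column 1 (reverse the tiled row), swapping K<->P (O and / unchanged).
Row 4 as worked: K P O P K K P O P K K P O P
The 12th stitch worked is P.

Result:
P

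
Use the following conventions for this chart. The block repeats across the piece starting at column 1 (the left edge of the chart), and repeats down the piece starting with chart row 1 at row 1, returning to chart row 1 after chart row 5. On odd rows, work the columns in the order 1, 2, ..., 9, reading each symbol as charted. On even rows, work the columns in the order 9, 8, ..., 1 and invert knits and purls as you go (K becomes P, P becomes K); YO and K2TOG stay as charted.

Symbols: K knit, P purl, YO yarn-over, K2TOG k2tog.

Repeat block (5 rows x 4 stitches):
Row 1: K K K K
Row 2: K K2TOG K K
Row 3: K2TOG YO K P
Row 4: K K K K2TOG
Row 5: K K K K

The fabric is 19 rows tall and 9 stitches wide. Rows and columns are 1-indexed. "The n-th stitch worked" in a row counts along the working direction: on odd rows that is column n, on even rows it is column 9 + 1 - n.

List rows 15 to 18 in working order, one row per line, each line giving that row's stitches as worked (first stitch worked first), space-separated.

Row 15: chart row 5, RS - tile across columns 1-9 and work as-is.
Row 16: chart row 1, WS - tiled (columns 1-9): K K K K K K K K K; work from column 9 back to 1 with K<->P swapped.
Row 17: chart row 2, RS - tile across columns 1-9 and work as-is.
Row 18: chart row 3, WS - tiled (columns 1-9): K2TOG YO K P K2TOG YO K P K2TOG; work from column 9 back to 1 with K<->P swapped.

== ROWS AS WORKED ==
K K K K K K K K K
P P P P P P P P P
K K2TOG K K K K2TOG K K K
K2TOG K P YO K2TOG K P YO K2TOG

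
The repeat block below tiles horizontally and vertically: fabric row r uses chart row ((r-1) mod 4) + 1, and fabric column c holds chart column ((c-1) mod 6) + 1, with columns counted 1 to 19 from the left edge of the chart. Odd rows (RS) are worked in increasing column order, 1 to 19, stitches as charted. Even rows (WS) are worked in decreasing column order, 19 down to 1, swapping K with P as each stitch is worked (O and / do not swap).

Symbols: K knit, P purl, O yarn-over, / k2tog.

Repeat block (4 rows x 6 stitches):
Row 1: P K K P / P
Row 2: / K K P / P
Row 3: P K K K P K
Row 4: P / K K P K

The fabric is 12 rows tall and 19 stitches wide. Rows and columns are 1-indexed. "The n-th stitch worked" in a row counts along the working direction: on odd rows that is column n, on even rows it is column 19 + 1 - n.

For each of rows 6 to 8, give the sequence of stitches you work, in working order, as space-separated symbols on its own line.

Row 6: chart row 2, WS - tiled (columns 1-19): / K K P / P / K K P / P / K K P / P /; work from column 19 back to 1 with K<->P swapped.
Row 7: chart row 3, RS - tile across columns 1-19 and work as-is.
Row 8: chart row 4, WS - tiled (columns 1-19): P / K K P K P / K K P K P / K K P K P; work from column 19 back to 1 with K<->P swapped.

Rows as worked:
/ K / K P P / K / K P P / K / K P P /
P K K K P K P K K K P K P K K K P K P
K P K P P / K P K P P / K P K P P / K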